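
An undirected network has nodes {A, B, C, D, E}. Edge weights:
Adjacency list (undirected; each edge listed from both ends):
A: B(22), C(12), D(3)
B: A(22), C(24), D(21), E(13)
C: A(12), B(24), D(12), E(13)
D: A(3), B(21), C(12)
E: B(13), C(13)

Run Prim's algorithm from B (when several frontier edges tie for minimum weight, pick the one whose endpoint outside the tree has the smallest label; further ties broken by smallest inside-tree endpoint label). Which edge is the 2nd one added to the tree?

C-E

Grow the tree from B using Prim:
Step 1: cheapest edge leaving the tree is B—E (13); add E.
Step 2: cheapest edge leaving the tree is C—E (13); add C.
Step 3: cheapest edge leaving the tree is A—C (12); add A.
Step 4: cheapest edge leaving the tree is A—D (3); add D.
The 2nd edge added is C—E.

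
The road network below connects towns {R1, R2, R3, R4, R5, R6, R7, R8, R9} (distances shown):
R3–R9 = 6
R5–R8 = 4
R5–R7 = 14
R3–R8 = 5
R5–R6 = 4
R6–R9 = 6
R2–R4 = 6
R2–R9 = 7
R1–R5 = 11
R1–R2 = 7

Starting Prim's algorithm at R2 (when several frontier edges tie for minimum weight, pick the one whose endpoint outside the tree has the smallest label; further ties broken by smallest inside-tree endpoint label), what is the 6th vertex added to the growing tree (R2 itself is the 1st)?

Prim's algorithm from R2:
Step 1: cheapest edge leaving the tree is R2–R4 (6); add R4.
Step 2: cheapest edge leaving the tree is R1–R2 (7); add R1.
Step 3: cheapest edge leaving the tree is R2–R9 (7); add R9.
Step 4: cheapest edge leaving the tree is R3–R9 (6); add R3.
Step 5: cheapest edge leaving the tree is R3–R8 (5); add R8.
Step 6: cheapest edge leaving the tree is R5–R8 (4); add R5.
Step 7: cheapest edge leaving the tree is R5–R6 (4); add R6.
Step 8: cheapest edge leaving the tree is R5–R7 (14); add R7.
Vertex order: R2, R4, R1, R9, R3, R8, R5, R6, R7. The 6th vertex is R8.

R8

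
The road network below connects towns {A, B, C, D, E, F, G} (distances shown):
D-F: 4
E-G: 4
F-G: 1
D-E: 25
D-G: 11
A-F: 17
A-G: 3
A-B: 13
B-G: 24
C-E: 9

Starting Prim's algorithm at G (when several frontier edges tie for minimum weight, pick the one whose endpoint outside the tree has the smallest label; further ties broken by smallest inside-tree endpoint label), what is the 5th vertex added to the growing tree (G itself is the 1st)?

E

Prim, starting at G.
Step 1: frontier [F-G 1, A-G 3, E-G 4, D-G 11, B-G 24] → take F-G (1); add F.
Step 2: frontier [D-F 4, A-F 17, A-G 3, E-G 4, D-G 11, B-G 24] → take A-G (3); add A.
Step 3: frontier [A-B 13, D-F 4, E-G 4, D-G 11, B-G 24] → take D-F (4); add D.
Step 4: frontier [A-B 13, D-E 25, E-G 4, B-G 24] → take E-G (4); add E.
Step 5: frontier [A-B 13, C-E 9, B-G 24] → take C-E (9); add C.
Step 6: frontier [A-B 13, B-G 24] → take A-B (13); add B.
Vertex order: G, F, A, D, E, C, B. The 5th vertex is E.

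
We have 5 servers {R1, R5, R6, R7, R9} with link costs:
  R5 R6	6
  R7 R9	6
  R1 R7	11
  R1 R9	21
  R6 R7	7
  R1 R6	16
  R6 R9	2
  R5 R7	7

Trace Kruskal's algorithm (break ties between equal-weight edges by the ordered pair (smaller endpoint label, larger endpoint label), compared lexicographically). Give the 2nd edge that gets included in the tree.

Kruskal's algorithm — process edges by increasing weight (ties by edge label):
R6 R9 (2): add. Components now {R6,R9} {R1} {R5} {R7}
R5 R6 (6): add. Components now {R5,R6,R9} {R1} {R7}
R7 R9 (6): add. Components now {R5,R6,R7,R9} {R1}
R5 R7 (7): skip — R5 and R7 already connected.
R6 R7 (7): skip — R6 and R7 already connected.
R1 R7 (11): add. Components now {R1,R5,R6,R7,R9}
The 2nd edge added is R5 R6.

R5-R6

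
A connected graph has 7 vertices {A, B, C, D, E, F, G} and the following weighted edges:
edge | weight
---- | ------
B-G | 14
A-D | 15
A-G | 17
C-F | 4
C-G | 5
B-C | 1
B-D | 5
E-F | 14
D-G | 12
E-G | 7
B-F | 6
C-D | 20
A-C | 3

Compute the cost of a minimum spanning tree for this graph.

25

Prim, starting at G.
Step 1: cheapest edge leaving the tree is C-G (5); add C.
Step 2: cheapest edge leaving the tree is B-C (1); add B.
Step 3: cheapest edge leaving the tree is A-C (3); add A.
Step 4: cheapest edge leaving the tree is C-F (4); add F.
Step 5: cheapest edge leaving the tree is B-D (5); add D.
Step 6: cheapest edge leaving the tree is E-G (7); add E.
MST edges: C-G, B-C, A-C, C-F, B-D, E-G; total weight 5+1+3+4+5+7 = 25.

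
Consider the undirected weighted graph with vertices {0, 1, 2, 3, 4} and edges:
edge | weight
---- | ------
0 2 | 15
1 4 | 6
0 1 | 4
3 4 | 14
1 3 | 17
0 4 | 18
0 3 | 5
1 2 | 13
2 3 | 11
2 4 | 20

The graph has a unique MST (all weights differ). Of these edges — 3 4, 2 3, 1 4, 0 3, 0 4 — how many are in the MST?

Kruskal's algorithm — process edges by increasing weight (ties by edge label):
0 1 (4): add. Components now {0,1} {2} {3} {4}
0 3 (5): add. Components now {0,1,3} {2} {4}
1 4 (6): add. Components now {0,1,3,4} {2}
2 3 (11): add. Components now {0,1,2,3,4}
MST edge set: {0 1, 0 3, 1 4, 2 3}.
Of the listed edges, {2 3, 1 4, 0 3} are in the MST → 3.

3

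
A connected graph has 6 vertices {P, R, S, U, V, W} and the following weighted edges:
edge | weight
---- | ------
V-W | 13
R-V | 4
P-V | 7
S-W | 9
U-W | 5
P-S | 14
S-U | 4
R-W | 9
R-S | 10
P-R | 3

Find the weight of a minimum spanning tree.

Prim's algorithm from V:
Step 1: frontier [R-V 4, P-V 7, V-W 13] → take R-V (4); add R.
Step 2: frontier [P-R 3, R-W 9, R-S 10, P-V 7, V-W 13] → take P-R (3); add P.
Step 3: frontier [P-S 14, R-W 9, R-S 10, V-W 13] → take R-W (9); add W.
Step 4: frontier [P-S 14, R-S 10, U-W 5, S-W 9] → take U-W (5); add U.
Step 5: frontier [P-S 14, R-S 10, S-U 4, S-W 9] → take S-U (4); add S.
MST edges: R-V, P-R, R-W, U-W, S-U; total weight 4+3+9+5+4 = 25.

25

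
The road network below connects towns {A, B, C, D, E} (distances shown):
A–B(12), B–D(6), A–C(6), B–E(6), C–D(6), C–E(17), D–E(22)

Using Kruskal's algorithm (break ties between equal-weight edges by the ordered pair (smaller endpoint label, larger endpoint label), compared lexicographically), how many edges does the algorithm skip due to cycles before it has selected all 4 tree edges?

Kruskal's algorithm — process edges by increasing weight (ties by edge label):
A–C (6): add — endpoints in different components.
B–D (6): add — endpoints in different components.
B–E (6): add — endpoints in different components.
C–D (6): add — endpoints in different components.
Edges rejected before the tree was complete: 0.

0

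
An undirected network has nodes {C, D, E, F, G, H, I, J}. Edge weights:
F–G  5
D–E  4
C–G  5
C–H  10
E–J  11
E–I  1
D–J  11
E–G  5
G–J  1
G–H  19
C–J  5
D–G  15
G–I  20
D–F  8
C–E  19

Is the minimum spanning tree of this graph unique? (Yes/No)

No

Kruskal's algorithm — process edges by increasing weight (ties by edge label):
E–I (1): add — endpoints in different components.
G–J (1): add — endpoints in different components.
D–E (4): add — endpoints in different components.
C–G (5): add — endpoints in different components.
C–J (5): skip — C and J already connected.
E–G (5): add — endpoints in different components.
F–G (5): add — endpoints in different components.
D–F (8): skip — D and F already connected.
C–H (10): add — endpoints in different components.
Non-tree edge C–J has weight 5, equal to the heaviest edge on its tree cycle — swapping gives another MST of the same weight. Not unique.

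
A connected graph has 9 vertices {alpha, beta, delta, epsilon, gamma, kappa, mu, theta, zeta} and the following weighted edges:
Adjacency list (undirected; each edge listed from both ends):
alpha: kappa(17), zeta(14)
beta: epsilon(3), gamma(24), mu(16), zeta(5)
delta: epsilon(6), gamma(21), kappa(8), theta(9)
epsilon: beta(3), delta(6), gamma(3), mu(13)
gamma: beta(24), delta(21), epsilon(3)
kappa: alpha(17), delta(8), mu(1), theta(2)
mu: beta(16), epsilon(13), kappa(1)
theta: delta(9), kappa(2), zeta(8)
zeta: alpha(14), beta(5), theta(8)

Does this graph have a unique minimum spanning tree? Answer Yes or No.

No

Kruskal: consider edges lightest-first.
kappa—mu (1): add — endpoints in different components.
kappa—theta (2): add — endpoints in different components.
beta—epsilon (3): add — endpoints in different components.
epsilon—gamma (3): add — endpoints in different components.
beta—zeta (5): add — endpoints in different components.
delta—epsilon (6): add — endpoints in different components.
delta—kappa (8): add — endpoints in different components.
theta—zeta (8): skip — theta and zeta already connected.
delta—theta (9): skip — theta and delta already connected.
epsilon—mu (13): skip — mu and epsilon already connected.
alpha—zeta (14): add — endpoints in different components.
Non-tree edge theta—zeta has weight 8, equal to the heaviest edge on its tree cycle — swapping gives another MST of the same weight. Not unique.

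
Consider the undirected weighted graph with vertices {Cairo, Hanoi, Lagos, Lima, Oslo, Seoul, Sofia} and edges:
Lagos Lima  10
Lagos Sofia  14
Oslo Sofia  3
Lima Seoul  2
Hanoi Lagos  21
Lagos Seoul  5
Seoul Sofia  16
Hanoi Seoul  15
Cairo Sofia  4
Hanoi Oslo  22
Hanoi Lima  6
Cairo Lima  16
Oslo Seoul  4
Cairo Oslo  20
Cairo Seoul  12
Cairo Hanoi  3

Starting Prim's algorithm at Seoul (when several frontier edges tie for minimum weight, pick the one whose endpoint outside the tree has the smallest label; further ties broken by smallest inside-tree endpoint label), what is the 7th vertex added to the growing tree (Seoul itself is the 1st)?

Lagos

Grow the tree from Seoul using Prim:
Step 1: cheapest edge leaving the tree is Lima Seoul (2); add Lima.
Step 2: cheapest edge leaving the tree is Oslo Seoul (4); add Oslo.
Step 3: cheapest edge leaving the tree is Oslo Sofia (3); add Sofia.
Step 4: cheapest edge leaving the tree is Cairo Sofia (4); add Cairo.
Step 5: cheapest edge leaving the tree is Cairo Hanoi (3); add Hanoi.
Step 6: cheapest edge leaving the tree is Lagos Seoul (5); add Lagos.
Vertex order: Seoul, Lima, Oslo, Sofia, Cairo, Hanoi, Lagos. The 7th vertex is Lagos.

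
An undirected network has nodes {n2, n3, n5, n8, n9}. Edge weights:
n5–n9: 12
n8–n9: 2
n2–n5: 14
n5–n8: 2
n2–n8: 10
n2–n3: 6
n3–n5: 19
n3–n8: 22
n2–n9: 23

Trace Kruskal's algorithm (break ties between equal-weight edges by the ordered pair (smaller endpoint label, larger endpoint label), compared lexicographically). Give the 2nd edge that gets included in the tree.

Sort edges by weight, then run Kruskal:
n5–n8 (2): add — endpoints in different components.
n8–n9 (2): add — endpoints in different components.
n2–n3 (6): add — endpoints in different components.
n2–n8 (10): add — endpoints in different components.
The 2nd edge added is n8–n9.

n8-n9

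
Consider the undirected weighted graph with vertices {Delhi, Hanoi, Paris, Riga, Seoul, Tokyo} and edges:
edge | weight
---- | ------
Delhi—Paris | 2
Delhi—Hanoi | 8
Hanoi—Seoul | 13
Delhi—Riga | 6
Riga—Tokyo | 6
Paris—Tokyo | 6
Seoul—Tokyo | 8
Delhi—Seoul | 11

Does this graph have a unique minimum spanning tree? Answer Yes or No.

No

Kruskal: consider edges lightest-first.
Delhi—Paris (2): add — endpoints in different components.
Delhi—Riga (6): add — endpoints in different components.
Paris—Tokyo (6): add — endpoints in different components.
Riga—Tokyo (6): skip — Tokyo and Riga already connected.
Delhi—Hanoi (8): add — endpoints in different components.
Seoul—Tokyo (8): add — endpoints in different components.
Non-tree edge Riga—Tokyo has weight 6, equal to the heaviest edge on its tree cycle — swapping gives another MST of the same weight. Not unique.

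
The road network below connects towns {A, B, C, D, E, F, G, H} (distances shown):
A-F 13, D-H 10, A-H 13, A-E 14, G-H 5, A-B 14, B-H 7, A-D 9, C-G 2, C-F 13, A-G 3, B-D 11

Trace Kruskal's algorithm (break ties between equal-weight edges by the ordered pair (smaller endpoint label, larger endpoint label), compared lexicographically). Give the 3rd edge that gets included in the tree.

Kruskal's algorithm — process edges by increasing weight (ties by edge label):
C-G (2): add — endpoints in different components.
A-G (3): add — endpoints in different components.
G-H (5): add — endpoints in different components.
B-H (7): add — endpoints in different components.
A-D (9): add — endpoints in different components.
D-H (10): skip — D and H already connected.
B-D (11): skip — B and D already connected.
A-F (13): add — endpoints in different components.
A-H (13): skip — A and H already connected.
C-F (13): skip — C and F already connected.
A-B (14): skip — A and B already connected.
A-E (14): add — endpoints in different components.
The 3rd edge added is G-H.

G-H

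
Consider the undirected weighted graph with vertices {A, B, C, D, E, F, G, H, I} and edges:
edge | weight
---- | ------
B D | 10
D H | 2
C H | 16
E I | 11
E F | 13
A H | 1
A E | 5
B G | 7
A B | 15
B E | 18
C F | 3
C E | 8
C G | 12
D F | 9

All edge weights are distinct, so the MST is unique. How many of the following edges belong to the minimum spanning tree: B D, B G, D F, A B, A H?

3

Kruskal: consider edges lightest-first.
A H (1): add — endpoints in different components.
D H (2): add — endpoints in different components.
C F (3): add — endpoints in different components.
A E (5): add — endpoints in different components.
B G (7): add — endpoints in different components.
C E (8): add — endpoints in different components.
D F (9): skip — D and F already connected.
B D (10): add — endpoints in different components.
E I (11): add — endpoints in different components.
MST edge set: {A H, D H, C F, A E, B G, C E, B D, E I}.
Of the listed edges, {B D, B G, A H} are in the MST → 3.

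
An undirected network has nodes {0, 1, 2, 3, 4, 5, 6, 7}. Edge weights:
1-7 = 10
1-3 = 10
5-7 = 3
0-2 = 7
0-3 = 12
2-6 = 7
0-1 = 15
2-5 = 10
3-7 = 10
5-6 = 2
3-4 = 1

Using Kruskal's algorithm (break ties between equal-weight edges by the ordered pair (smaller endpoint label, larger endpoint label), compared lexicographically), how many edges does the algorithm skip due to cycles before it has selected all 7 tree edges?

Sort edges by weight, then run Kruskal:
3-4 (1): add — endpoints in different components.
5-6 (2): add — endpoints in different components.
5-7 (3): add — endpoints in different components.
0-2 (7): add — endpoints in different components.
2-6 (7): add — endpoints in different components.
1-3 (10): add — endpoints in different components.
1-7 (10): add — endpoints in different components.
Edges rejected before the tree was complete: 0.

0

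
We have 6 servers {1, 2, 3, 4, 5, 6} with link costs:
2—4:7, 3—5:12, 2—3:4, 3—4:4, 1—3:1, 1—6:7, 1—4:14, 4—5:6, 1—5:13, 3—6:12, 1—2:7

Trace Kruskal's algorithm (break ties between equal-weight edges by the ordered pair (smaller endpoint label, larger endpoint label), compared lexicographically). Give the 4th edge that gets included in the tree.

Kruskal's algorithm — process edges by increasing weight (ties by edge label):
1—3 (1): add. Components now {1,3} {2} {4} {5} {6}
2—3 (4): add. Components now {1,2,3} {4} {5} {6}
3—4 (4): add. Components now {1,2,3,4} {5} {6}
4—5 (6): add. Components now {1,2,3,4,5} {6}
1—2 (7): skip — 1 and 2 already connected.
1—6 (7): add. Components now {1,2,3,4,5,6}
The 4th edge added is 4—5.

4-5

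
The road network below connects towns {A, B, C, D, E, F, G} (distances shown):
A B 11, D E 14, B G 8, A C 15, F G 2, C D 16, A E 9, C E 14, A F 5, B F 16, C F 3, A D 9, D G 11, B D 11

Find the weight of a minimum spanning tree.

Kruskal: consider edges lightest-first.
F G (2): add. Components now {A} {B} {C} {D} {E} {F,G}
C F (3): add. Components now {A} {B} {C,F,G} {D} {E}
A F (5): add. Components now {A,C,F,G} {B} {D} {E}
B G (8): add. Components now {A,B,C,F,G} {D} {E}
A D (9): add. Components now {A,B,C,D,F,G} {E}
A E (9): add. Components now {A,B,C,D,E,F,G}
MST edges: F G, C F, A F, B G, A D, A E; total weight 2+3+5+8+9+9 = 36.

36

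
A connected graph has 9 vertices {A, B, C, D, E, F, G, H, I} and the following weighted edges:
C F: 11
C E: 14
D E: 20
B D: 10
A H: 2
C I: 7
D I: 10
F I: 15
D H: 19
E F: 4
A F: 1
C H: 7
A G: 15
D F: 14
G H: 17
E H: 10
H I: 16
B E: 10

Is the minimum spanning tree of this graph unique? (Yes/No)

Kruskal: consider edges lightest-first.
A F (1): add — endpoints in different components.
A H (2): add — endpoints in different components.
E F (4): add — endpoints in different components.
C H (7): add — endpoints in different components.
C I (7): add — endpoints in different components.
B D (10): add — endpoints in different components.
B E (10): add — endpoints in different components.
D I (10): skip — D and I already connected.
E H (10): skip — E and H already connected.
C F (11): skip — C and F already connected.
C E (14): skip — C and E already connected.
D F (14): skip — D and F already connected.
A G (15): add — endpoints in different components.
Non-tree edge D I has weight 10, equal to the heaviest edge on its tree cycle — swapping gives another MST of the same weight. Not unique.

No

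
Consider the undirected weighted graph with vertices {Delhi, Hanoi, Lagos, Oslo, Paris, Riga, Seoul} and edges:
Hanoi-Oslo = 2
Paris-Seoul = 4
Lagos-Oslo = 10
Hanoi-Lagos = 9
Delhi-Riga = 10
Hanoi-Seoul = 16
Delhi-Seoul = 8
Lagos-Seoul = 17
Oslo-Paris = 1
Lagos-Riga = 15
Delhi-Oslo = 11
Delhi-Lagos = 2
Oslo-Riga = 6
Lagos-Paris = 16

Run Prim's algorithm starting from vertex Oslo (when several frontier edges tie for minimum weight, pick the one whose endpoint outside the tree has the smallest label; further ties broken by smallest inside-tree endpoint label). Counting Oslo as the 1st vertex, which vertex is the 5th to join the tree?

Prim's algorithm from Oslo:
Step 1: cheapest edge leaving the tree is Oslo-Paris (1); add Paris.
Step 2: cheapest edge leaving the tree is Hanoi-Oslo (2); add Hanoi.
Step 3: cheapest edge leaving the tree is Paris-Seoul (4); add Seoul.
Step 4: cheapest edge leaving the tree is Oslo-Riga (6); add Riga.
Step 5: cheapest edge leaving the tree is Delhi-Seoul (8); add Delhi.
Step 6: cheapest edge leaving the tree is Delhi-Lagos (2); add Lagos.
Vertex order: Oslo, Paris, Hanoi, Seoul, Riga, Delhi, Lagos. The 5th vertex is Riga.

Riga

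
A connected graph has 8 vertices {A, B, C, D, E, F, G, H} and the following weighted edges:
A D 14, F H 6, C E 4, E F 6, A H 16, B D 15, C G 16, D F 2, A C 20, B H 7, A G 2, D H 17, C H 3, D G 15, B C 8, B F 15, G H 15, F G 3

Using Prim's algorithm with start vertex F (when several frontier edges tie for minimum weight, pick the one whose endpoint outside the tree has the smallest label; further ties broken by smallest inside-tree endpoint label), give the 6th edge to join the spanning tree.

Prim's algorithm from F:
Step 1: cheapest edge leaving the tree is D F (2); add D.
Step 2: cheapest edge leaving the tree is F G (3); add G.
Step 3: cheapest edge leaving the tree is A G (2); add A.
Step 4: cheapest edge leaving the tree is E F (6); add E.
Step 5: cheapest edge leaving the tree is C E (4); add C.
Step 6: cheapest edge leaving the tree is C H (3); add H.
Step 7: cheapest edge leaving the tree is B H (7); add B.
The 6th edge added is C H.

C-H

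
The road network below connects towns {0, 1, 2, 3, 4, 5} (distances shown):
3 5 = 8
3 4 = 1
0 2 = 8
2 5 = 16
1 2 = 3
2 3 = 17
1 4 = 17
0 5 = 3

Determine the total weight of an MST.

Grow the tree from 4 using Prim:
Step 1: frontier [3 4 1, 1 4 17] → take 3 4 (1); add 3.
Step 2: frontier [3 5 8, 2 3 17, 1 4 17] → take 3 5 (8); add 5.
Step 3: frontier [2 3 17, 1 4 17, 0 5 3, 2 5 16] → take 0 5 (3); add 0.
Step 4: frontier [0 2 8, 2 3 17, 1 4 17, 2 5 16] → take 0 2 (8); add 2.
Step 5: frontier [1 2 3, 1 4 17] → take 1 2 (3); add 1.
MST edges: 3 4, 3 5, 0 5, 0 2, 1 2; total weight 1+8+3+8+3 = 23.

23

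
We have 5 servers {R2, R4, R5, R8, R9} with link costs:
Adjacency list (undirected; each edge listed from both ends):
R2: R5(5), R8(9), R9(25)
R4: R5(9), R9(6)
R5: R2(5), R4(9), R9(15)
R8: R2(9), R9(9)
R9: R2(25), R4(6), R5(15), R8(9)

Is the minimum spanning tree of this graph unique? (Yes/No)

Kruskal's algorithm — process edges by increasing weight (ties by edge label):
R2 R5 (5): add. Components now {R4} {R8} {R2,R5} {R9}
R4 R9 (6): add. Components now {R4,R9} {R8} {R2,R5}
R2 R8 (9): add. Components now {R4,R9} {R2,R5,R8}
R4 R5 (9): add. Components now {R2,R4,R5,R8,R9}
Non-tree edge R8 R9 has weight 9, equal to the heaviest edge on its tree cycle — swapping gives another MST of the same weight. Not unique.

No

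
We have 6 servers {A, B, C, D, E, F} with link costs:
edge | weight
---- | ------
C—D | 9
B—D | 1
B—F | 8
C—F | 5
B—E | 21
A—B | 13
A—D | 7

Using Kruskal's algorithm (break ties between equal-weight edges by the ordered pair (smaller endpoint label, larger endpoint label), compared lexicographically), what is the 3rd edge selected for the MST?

Kruskal's algorithm — process edges by increasing weight (ties by edge label):
B—D (1): add — endpoints in different components.
C—F (5): add — endpoints in different components.
A—D (7): add — endpoints in different components.
B—F (8): add — endpoints in different components.
C—D (9): skip — C and D already connected.
A—B (13): skip — A and B already connected.
B—E (21): add — endpoints in different components.
The 3rd edge added is A—D.

A-D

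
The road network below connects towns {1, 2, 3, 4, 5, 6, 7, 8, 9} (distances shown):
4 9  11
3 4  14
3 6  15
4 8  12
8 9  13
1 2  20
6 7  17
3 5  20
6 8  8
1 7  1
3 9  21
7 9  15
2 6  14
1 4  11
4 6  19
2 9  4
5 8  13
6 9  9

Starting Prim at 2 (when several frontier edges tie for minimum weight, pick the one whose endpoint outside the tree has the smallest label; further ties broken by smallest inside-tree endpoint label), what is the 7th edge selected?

5-8

Prim's algorithm from 2:
Step 1: cheapest edge leaving the tree is 2 9 (4); add 9.
Step 2: cheapest edge leaving the tree is 6 9 (9); add 6.
Step 3: cheapest edge leaving the tree is 6 8 (8); add 8.
Step 4: cheapest edge leaving the tree is 4 9 (11); add 4.
Step 5: cheapest edge leaving the tree is 1 4 (11); add 1.
Step 6: cheapest edge leaving the tree is 1 7 (1); add 7.
Step 7: cheapest edge leaving the tree is 5 8 (13); add 5.
Step 8: cheapest edge leaving the tree is 3 4 (14); add 3.
The 7th edge added is 5 8.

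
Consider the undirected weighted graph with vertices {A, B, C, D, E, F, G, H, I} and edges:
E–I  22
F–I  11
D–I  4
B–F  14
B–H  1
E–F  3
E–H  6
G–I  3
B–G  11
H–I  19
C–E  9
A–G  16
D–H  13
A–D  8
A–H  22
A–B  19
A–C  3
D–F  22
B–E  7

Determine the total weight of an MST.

Prim's algorithm from H:
Step 1: cheapest edge leaving the tree is B–H (1); add B.
Step 2: cheapest edge leaving the tree is E–H (6); add E.
Step 3: cheapest edge leaving the tree is E–F (3); add F.
Step 4: cheapest edge leaving the tree is C–E (9); add C.
Step 5: cheapest edge leaving the tree is A–C (3); add A.
Step 6: cheapest edge leaving the tree is A–D (8); add D.
Step 7: cheapest edge leaving the tree is D–I (4); add I.
Step 8: cheapest edge leaving the tree is G–I (3); add G.
MST edges: B–H, E–H, E–F, C–E, A–C, A–D, D–I, G–I; total weight 1+6+3+9+3+8+4+3 = 37.

37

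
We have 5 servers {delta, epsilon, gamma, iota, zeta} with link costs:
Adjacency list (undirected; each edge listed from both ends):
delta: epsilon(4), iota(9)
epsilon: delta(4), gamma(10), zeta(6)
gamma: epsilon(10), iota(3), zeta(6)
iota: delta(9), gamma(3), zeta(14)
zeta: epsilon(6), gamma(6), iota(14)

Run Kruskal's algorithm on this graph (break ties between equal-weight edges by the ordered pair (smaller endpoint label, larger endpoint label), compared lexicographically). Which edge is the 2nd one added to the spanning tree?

delta-epsilon

Sort edges by weight, then run Kruskal:
gamma—iota (3): add — endpoints in different components.
delta—epsilon (4): add — endpoints in different components.
epsilon—zeta (6): add — endpoints in different components.
gamma—zeta (6): add — endpoints in different components.
The 2nd edge added is delta—epsilon.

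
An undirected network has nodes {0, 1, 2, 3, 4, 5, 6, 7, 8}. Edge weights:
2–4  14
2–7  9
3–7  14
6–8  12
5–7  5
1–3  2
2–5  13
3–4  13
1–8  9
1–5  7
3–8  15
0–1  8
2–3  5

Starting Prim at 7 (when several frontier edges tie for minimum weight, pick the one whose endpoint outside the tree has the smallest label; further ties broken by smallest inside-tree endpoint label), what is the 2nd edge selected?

Prim, starting at 7.
Step 1: frontier [5–7 5, 2–7 9, 3–7 14] → take 5–7 (5); add 5.
Step 2: frontier [1–5 7, 2–5 13, 2–7 9, 3–7 14] → take 1–5 (7); add 1.
Step 3: frontier [1–3 2, 0–1 8, 1–8 9, 2–5 13, 2–7 9, 3–7 14] → take 1–3 (2); add 3.
Step 4: frontier [0–1 8, 1–8 9, 2–3 5, 3–4 13, 3–8 15, 2–5 13, 2–7 9] → take 2–3 (5); add 2.
Step 5: frontier [0–1 8, 1–8 9, 2–4 14, 3–4 13, 3–8 15] → take 0–1 (8); add 0.
Step 6: frontier [1–8 9, 2–4 14, 3–4 13, 3–8 15] → take 1–8 (9); add 8.
Step 7: frontier [2–4 14, 3–4 13, 6–8 12] → take 6–8 (12); add 6.
Step 8: frontier [2–4 14, 3–4 13] → take 3–4 (13); add 4.
The 2nd edge added is 1–5.

1-5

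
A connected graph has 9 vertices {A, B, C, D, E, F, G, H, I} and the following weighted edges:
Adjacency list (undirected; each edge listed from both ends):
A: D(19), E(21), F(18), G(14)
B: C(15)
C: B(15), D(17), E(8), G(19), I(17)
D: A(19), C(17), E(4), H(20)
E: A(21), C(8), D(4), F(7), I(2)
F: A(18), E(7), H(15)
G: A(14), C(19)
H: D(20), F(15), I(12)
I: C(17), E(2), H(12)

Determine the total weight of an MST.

Kruskal: consider edges lightest-first.
E–I (2): add — endpoints in different components.
D–E (4): add — endpoints in different components.
E–F (7): add — endpoints in different components.
C–E (8): add — endpoints in different components.
H–I (12): add — endpoints in different components.
A–G (14): add — endpoints in different components.
B–C (15): add — endpoints in different components.
F–H (15): skip — F and H already connected.
C–D (17): skip — C and D already connected.
C–I (17): skip — C and I already connected.
A–F (18): add — endpoints in different components.
MST edges: E–I, D–E, E–F, C–E, H–I, A–G, B–C, A–F; total weight 2+4+7+8+12+14+15+18 = 80.

80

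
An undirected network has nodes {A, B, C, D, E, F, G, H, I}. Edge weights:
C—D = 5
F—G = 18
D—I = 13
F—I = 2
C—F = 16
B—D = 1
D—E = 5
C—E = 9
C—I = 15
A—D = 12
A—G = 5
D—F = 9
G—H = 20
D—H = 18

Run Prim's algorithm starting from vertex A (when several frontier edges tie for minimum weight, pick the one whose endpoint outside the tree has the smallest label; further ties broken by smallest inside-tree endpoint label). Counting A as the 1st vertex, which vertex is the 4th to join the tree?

Prim, starting at A.
Step 1: frontier [A—G 5, A—D 12] → take A—G (5); add G.
Step 2: frontier [A—D 12, F—G 18, G—H 20] → take A—D (12); add D.
Step 3: frontier [B—D 1, C—D 5, D—E 5, D—F 9, D—I 13, D—H 18, F—G 18, G—H 20] → take B—D (1); add B.
Step 4: frontier [C—D 5, D—E 5, D—F 9, D—I 13, D—H 18, F—G 18, G—H 20] → take C—D (5); add C.
Step 5: frontier [C—E 9, C—I 15, C—F 16, D—E 5, D—F 9, D—I 13, D—H 18, F—G 18, G—H 20] → take D—E (5); add E.
Step 6: frontier [C—I 15, C—F 16, D—F 9, D—I 13, D—H 18, F—G 18, G—H 20] → take D—F (9); add F.
Step 7: frontier [C—I 15, D—I 13, D—H 18, F—I 2, G—H 20] → take F—I (2); add I.
Step 8: frontier [D—H 18, G—H 20] → take D—H (18); add H.
Vertex order: A, G, D, B, C, E, F, I, H. The 4th vertex is B.

B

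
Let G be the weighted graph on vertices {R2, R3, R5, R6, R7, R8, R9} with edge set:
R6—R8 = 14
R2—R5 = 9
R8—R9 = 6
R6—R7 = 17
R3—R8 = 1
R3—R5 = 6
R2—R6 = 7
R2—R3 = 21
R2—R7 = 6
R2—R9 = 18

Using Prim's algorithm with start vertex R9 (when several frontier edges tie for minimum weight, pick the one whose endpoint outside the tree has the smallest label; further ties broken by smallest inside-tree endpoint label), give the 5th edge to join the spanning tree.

Prim, starting at R9.
Step 1: cheapest edge leaving the tree is R8—R9 (6); add R8.
Step 2: cheapest edge leaving the tree is R3—R8 (1); add R3.
Step 3: cheapest edge leaving the tree is R3—R5 (6); add R5.
Step 4: cheapest edge leaving the tree is R2—R5 (9); add R2.
Step 5: cheapest edge leaving the tree is R2—R7 (6); add R7.
Step 6: cheapest edge leaving the tree is R2—R6 (7); add R6.
The 5th edge added is R2—R7.

R2-R7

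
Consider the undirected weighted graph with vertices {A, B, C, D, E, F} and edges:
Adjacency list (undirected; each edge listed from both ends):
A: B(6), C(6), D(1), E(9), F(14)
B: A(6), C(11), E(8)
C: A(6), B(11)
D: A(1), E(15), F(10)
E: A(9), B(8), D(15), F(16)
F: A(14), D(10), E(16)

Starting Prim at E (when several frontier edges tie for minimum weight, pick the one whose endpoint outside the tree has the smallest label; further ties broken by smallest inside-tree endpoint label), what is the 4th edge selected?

Prim, starting at E.
Step 1: frontier [B-E 8, A-E 9, D-E 15, E-F 16] → take B-E (8); add B.
Step 2: frontier [A-B 6, B-C 11, A-E 9, D-E 15, E-F 16] → take A-B (6); add A.
Step 3: frontier [A-D 1, A-C 6, A-F 14, B-C 11, D-E 15, E-F 16] → take A-D (1); add D.
Step 4: frontier [A-C 6, A-F 14, B-C 11, D-F 10, E-F 16] → take A-C (6); add C.
Step 5: frontier [A-F 14, D-F 10, E-F 16] → take D-F (10); add F.
The 4th edge added is A-C.

A-C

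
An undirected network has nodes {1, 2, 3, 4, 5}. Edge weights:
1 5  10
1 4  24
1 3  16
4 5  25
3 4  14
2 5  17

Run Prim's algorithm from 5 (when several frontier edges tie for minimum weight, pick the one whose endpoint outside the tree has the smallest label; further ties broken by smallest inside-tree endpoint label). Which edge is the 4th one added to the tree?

Grow the tree from 5 using Prim:
Step 1: cheapest edge leaving the tree is 1 5 (10); add 1.
Step 2: cheapest edge leaving the tree is 1 3 (16); add 3.
Step 3: cheapest edge leaving the tree is 3 4 (14); add 4.
Step 4: cheapest edge leaving the tree is 2 5 (17); add 2.
The 4th edge added is 2 5.

2-5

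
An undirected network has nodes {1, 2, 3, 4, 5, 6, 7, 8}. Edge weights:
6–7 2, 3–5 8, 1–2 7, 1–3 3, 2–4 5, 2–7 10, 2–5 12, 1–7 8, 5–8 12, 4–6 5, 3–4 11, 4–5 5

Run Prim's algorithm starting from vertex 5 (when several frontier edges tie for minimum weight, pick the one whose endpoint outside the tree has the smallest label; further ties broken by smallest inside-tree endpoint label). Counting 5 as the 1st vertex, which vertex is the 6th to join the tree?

Prim's algorithm from 5:
Step 1: frontier [4–5 5, 3–5 8, 2–5 12, 5–8 12] → take 4–5 (5); add 4.
Step 2: frontier [2–4 5, 4–6 5, 3–4 11, 3–5 8, 2–5 12, 5–8 12] → take 2–4 (5); add 2.
Step 3: frontier [1–2 7, 2–7 10, 4–6 5, 3–4 11, 3–5 8, 5–8 12] → take 4–6 (5); add 6.
Step 4: frontier [1–2 7, 2–7 10, 3–4 11, 3–5 8, 5–8 12, 6–7 2] → take 6–7 (2); add 7.
Step 5: frontier [1–2 7, 3–4 11, 3–5 8, 5–8 12, 1–7 8] → take 1–2 (7); add 1.
Step 6: frontier [1–3 3, 3–4 11, 3–5 8, 5–8 12] → take 1–3 (3); add 3.
Step 7: frontier [5–8 12] → take 5–8 (12); add 8.
Vertex order: 5, 4, 2, 6, 7, 1, 3, 8. The 6th vertex is 1.

1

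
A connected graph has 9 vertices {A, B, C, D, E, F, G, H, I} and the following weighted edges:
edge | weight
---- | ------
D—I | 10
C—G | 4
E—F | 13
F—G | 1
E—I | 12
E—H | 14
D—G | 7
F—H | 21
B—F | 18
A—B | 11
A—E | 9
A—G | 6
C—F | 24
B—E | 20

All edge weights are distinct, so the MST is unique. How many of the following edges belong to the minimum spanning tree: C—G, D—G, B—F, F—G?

3

Kruskal: consider edges lightest-first.
F—G (1): add — endpoints in different components.
C—G (4): add — endpoints in different components.
A—G (6): add — endpoints in different components.
D—G (7): add — endpoints in different components.
A—E (9): add — endpoints in different components.
D—I (10): add — endpoints in different components.
A—B (11): add — endpoints in different components.
E—I (12): skip — E and I already connected.
E—F (13): skip — E and F already connected.
E—H (14): add — endpoints in different components.
MST edge set: {F—G, C—G, A—G, D—G, A—E, D—I, A—B, E—H}.
Of the listed edges, {C—G, D—G, F—G} are in the MST → 3.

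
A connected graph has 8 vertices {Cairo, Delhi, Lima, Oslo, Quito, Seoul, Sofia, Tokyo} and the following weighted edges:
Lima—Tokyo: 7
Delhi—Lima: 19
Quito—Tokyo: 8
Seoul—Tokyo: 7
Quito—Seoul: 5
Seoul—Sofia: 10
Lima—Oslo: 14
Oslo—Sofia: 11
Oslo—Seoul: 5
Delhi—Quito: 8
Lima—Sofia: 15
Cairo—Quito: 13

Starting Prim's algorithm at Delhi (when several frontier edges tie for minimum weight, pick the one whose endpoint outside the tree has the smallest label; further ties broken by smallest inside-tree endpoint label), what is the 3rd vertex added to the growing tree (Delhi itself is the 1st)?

Seoul

Prim, starting at Delhi.
Step 1: cheapest edge leaving the tree is Delhi—Quito (8); add Quito.
Step 2: cheapest edge leaving the tree is Quito—Seoul (5); add Seoul.
Step 3: cheapest edge leaving the tree is Oslo—Seoul (5); add Oslo.
Step 4: cheapest edge leaving the tree is Seoul—Tokyo (7); add Tokyo.
Step 5: cheapest edge leaving the tree is Lima—Tokyo (7); add Lima.
Step 6: cheapest edge leaving the tree is Seoul—Sofia (10); add Sofia.
Step 7: cheapest edge leaving the tree is Cairo—Quito (13); add Cairo.
Vertex order: Delhi, Quito, Seoul, Oslo, Tokyo, Lima, Sofia, Cairo. The 3rd vertex is Seoul.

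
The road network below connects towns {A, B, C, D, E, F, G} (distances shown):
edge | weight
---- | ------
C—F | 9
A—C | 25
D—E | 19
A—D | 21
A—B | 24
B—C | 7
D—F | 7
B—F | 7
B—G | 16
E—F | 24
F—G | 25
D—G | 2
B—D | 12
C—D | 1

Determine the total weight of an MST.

Grow the tree from F using Prim:
Step 1: frontier [B—F 7, D—F 7, C—F 9, E—F 24, F—G 25] → take B—F (7); add B.
Step 2: frontier [B—C 7, B—D 12, B—G 16, A—B 24, D—F 7, C—F 9, E—F 24, F—G 25] → take B—C (7); add C.
Step 3: frontier [B—D 12, B—G 16, A—B 24, C—D 1, A—C 25, D—F 7, E—F 24, F—G 25] → take C—D (1); add D.
Step 4: frontier [B—G 16, A—B 24, A—C 25, D—G 2, D—E 19, A—D 21, E—F 24, F—G 25] → take D—G (2); add G.
Step 5: frontier [A—B 24, A—C 25, D—E 19, A—D 21, E—F 24] → take D—E (19); add E.
Step 6: frontier [A—B 24, A—C 25, A—D 21] → take A—D (21); add A.
MST edges: B—F, B—C, C—D, D—G, D—E, A—D; total weight 7+7+1+2+19+21 = 57.

57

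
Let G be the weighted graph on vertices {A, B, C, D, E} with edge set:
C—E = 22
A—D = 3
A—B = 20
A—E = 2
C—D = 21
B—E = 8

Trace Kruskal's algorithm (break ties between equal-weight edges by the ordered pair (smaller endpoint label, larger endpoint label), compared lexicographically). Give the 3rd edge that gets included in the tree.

B-E

Sort edges by weight, then run Kruskal:
A—E (2): add — endpoints in different components.
A—D (3): add — endpoints in different components.
B—E (8): add — endpoints in different components.
A—B (20): skip — A and B already connected.
C—D (21): add — endpoints in different components.
The 3rd edge added is B—E.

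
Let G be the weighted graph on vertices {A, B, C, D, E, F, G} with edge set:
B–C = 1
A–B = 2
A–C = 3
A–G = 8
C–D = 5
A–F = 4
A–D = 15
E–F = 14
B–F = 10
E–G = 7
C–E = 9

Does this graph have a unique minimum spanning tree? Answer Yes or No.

Yes

Kruskal's algorithm — process edges by increasing weight (ties by edge label):
B–C (1): add. Components now {A} {B,C} {D} {E} {F} {G}
A–B (2): add. Components now {A,B,C} {D} {E} {F} {G}
A–C (3): skip — A and C already connected.
A–F (4): add. Components now {A,B,C,F} {D} {E} {G}
C–D (5): add. Components now {A,B,C,D,F} {E} {G}
E–G (7): add. Components now {A,B,C,D,F} {E,G}
A–G (8): add. Components now {A,B,C,D,E,F,G}
Every non-tree edge has weight strictly greater than the heaviest edge on the tree path between its endpoints, so the MST is unique.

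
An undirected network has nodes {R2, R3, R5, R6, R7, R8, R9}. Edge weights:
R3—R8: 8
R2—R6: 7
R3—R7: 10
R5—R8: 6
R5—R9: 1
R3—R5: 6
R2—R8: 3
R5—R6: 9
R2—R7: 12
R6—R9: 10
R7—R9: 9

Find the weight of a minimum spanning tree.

32

Kruskal: consider edges lightest-first.
R5—R9 (1): add. Components now {R8} {R5,R9} {R6} {R7} {R2} {R3}
R2—R8 (3): add. Components now {R2,R8} {R5,R9} {R6} {R7} {R3}
R3—R5 (6): add. Components now {R2,R8} {R3,R5,R9} {R6} {R7}
R5—R8 (6): add. Components now {R2,R3,R5,R8,R9} {R6} {R7}
R2—R6 (7): add. Components now {R2,R3,R5,R6,R8,R9} {R7}
R3—R8 (8): skip — R8 and R3 already connected.
R5—R6 (9): skip — R6 and R5 already connected.
R7—R9 (9): add. Components now {R2,R3,R5,R6,R7,R8,R9}
MST edges: R5—R9, R2—R8, R3—R5, R5—R8, R2—R6, R7—R9; total weight 1+3+6+6+7+9 = 32.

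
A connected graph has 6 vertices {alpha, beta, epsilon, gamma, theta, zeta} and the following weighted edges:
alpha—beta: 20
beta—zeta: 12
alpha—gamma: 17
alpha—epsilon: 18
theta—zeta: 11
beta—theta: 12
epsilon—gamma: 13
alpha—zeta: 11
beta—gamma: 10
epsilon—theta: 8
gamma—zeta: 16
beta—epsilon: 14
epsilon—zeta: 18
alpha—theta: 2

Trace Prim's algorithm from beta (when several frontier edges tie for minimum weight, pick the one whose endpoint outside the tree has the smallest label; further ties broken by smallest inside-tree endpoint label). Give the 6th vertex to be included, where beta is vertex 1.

Prim's algorithm from beta:
Step 1: frontier [beta—gamma 10, beta—theta 12, beta—zeta 12, beta—epsilon 14, alpha—beta 20] → take beta—gamma (10); add gamma.
Step 2: frontier [beta—theta 12, beta—zeta 12, beta—epsilon 14, alpha—beta 20, epsilon—gamma 13, gamma—zeta 16, alpha—gamma 17] → take beta—theta (12); add theta.
Step 3: frontier [beta—zeta 12, beta—epsilon 14, alpha—beta 20, epsilon—gamma 13, gamma—zeta 16, alpha—gamma 17, alpha—theta 2, epsilon—theta 8, theta—zeta 11] → take alpha—theta (2); add alpha.
Step 4: frontier [alpha—zeta 11, alpha—epsilon 18, beta—zeta 12, beta—epsilon 14, epsilon—gamma 13, gamma—zeta 16, epsilon—theta 8, theta—zeta 11] → take epsilon—theta (8); add epsilon.
Step 5: frontier [alpha—zeta 11, beta—zeta 12, epsilon—zeta 18, gamma—zeta 16, theta—zeta 11] → take alpha—zeta (11); add zeta.
Vertex order: beta, gamma, theta, alpha, epsilon, zeta. The 6th vertex is zeta.

zeta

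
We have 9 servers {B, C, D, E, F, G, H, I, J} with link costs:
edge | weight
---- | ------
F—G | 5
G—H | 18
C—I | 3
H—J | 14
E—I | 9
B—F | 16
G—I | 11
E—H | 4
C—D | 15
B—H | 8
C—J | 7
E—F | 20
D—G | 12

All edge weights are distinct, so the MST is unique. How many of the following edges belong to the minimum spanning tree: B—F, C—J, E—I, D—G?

Kruskal's algorithm — process edges by increasing weight (ties by edge label):
C—I (3): add — endpoints in different components.
E—H (4): add — endpoints in different components.
F—G (5): add — endpoints in different components.
C—J (7): add — endpoints in different components.
B—H (8): add — endpoints in different components.
E—I (9): add — endpoints in different components.
G—I (11): add — endpoints in different components.
D—G (12): add — endpoints in different components.
MST edge set: {C—I, E—H, F—G, C—J, B—H, E—I, G—I, D—G}.
Of the listed edges, {C—J, E—I, D—G} are in the MST → 3.

3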